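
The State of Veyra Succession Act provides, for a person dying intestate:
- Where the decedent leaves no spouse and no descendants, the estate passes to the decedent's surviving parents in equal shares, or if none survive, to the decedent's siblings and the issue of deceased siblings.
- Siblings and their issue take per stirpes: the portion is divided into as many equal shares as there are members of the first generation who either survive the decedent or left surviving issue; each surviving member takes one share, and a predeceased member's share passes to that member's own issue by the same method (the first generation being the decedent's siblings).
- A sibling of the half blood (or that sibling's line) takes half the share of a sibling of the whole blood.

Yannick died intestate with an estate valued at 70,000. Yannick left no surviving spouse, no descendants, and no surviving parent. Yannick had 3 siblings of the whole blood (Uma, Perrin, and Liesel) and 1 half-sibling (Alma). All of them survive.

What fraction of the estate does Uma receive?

The entire 70,000 passes to the siblings and their issue.
Counting each half-blood sibling's line as half a unit, there are 7/2 units in 70,000, so one unit is 20,000. Whole-blood lines (Uma, Perrin, and Liesel) take 20,000 each; half-blood lines (Alma) take 10,000 each.

Uma receives 2/7 of the estate.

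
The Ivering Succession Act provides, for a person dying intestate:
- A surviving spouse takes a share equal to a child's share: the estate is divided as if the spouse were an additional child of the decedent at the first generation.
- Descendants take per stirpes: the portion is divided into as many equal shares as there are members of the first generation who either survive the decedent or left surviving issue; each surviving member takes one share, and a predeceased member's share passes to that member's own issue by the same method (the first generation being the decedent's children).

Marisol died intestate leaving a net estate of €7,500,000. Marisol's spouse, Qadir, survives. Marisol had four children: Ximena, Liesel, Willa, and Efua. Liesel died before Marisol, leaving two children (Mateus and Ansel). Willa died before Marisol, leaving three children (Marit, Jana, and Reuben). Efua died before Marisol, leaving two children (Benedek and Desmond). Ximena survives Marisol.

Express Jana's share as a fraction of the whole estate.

Jana receives 1/15 of the estate.

The spouse counts as an additional share at the children's level, so there are 5 primary shares of €1,500,000. Qadir takes one such share (€1,500,000).
The children's combined portion (€6,000,000) is divided into 4 shares of €1,500,000: Ximena takes €1,500,000; Liesel's €1,500,000 share passes to Liesel's issue; Willa's €1,500,000 share passes to Willa's issue; Efua's €1,500,000 share passes to Efua's issue.
Liesel's share (€1,500,000) is divided into 2 shares of €750,000: Mateus and Ansel each take €750,000.
Willa's share (€1,500,000) is divided into 3 shares of €500,000: Marit, Jana, and Reuben each take €500,000.
Efua's share (€1,500,000) is divided into 2 shares of €750,000: Benedek and Desmond each take €750,000.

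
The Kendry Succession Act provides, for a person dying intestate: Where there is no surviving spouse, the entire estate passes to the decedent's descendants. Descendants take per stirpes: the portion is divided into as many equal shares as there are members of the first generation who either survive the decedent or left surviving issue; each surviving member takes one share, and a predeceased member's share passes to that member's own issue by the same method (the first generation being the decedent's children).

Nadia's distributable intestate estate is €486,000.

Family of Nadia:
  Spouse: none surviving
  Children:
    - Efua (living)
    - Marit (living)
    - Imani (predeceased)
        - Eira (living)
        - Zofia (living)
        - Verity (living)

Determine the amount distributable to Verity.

The entire €486,000 passes to the descendants.
That amount (€486,000) is divided into 3 shares of €162,000: Efua and Marit each take €162,000; Imani's €162,000 share passes to Imani's issue.
Imani's share (€162,000) is divided into 3 shares of €54,000: Eira, Zofia, and Verity each take €54,000.

Verity receives €54,000.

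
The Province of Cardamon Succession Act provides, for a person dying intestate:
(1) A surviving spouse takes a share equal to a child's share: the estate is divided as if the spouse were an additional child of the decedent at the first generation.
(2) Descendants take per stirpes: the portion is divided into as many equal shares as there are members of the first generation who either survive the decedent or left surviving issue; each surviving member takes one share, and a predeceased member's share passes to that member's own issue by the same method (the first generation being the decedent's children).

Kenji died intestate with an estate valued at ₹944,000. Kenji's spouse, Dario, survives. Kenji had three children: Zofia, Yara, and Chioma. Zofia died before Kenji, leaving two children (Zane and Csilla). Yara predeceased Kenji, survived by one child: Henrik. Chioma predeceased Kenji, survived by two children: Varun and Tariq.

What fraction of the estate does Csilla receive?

The spouse counts as an additional share at the children's level, so there are 4 primary shares of ₹236,000. Dario takes one such share (₹236,000).
The children's combined portion (₹708,000) is divided into 3 shares of ₹236,000: Zofia's ₹236,000 share passes to Zofia's issue; Yara's ₹236,000 share passes to Yara's issue; Chioma's ₹236,000 share passes to Chioma's issue.
Zofia's share (₹236,000) is divided into 2 shares of ₹118,000: Zane and Csilla each take ₹118,000.
Yara's share (₹236,000) passes entirely to Henrik.
Chioma's share (₹236,000) is divided into 2 shares of ₹118,000: Varun and Tariq each take ₹118,000.

Csilla receives 1/8 of the estate.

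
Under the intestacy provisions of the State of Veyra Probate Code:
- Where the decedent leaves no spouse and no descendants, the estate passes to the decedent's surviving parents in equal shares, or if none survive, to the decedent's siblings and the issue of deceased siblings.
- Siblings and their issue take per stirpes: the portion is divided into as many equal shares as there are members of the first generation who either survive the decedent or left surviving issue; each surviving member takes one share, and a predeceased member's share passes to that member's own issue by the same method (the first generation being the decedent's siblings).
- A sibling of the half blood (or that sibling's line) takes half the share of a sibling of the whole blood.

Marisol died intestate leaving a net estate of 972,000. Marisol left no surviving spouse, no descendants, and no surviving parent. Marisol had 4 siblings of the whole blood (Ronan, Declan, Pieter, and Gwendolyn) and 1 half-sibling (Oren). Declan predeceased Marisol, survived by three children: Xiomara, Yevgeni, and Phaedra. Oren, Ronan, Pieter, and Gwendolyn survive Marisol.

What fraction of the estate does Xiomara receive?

The entire 972,000 passes to the siblings and their issue.
Counting each half-blood sibling's line as half a unit, there are 9/2 units in 972,000, so one unit is 216,000. Whole-blood lines (Ronan, Declan, Pieter, and Gwendolyn) take 216,000 each; half-blood lines (Oren) take 108,000 each.
Declan's share (216,000) is divided into 3 shares of 72,000: Xiomara, Yevgeni, and Phaedra each take 72,000.

Xiomara receives 2/27 of the estate.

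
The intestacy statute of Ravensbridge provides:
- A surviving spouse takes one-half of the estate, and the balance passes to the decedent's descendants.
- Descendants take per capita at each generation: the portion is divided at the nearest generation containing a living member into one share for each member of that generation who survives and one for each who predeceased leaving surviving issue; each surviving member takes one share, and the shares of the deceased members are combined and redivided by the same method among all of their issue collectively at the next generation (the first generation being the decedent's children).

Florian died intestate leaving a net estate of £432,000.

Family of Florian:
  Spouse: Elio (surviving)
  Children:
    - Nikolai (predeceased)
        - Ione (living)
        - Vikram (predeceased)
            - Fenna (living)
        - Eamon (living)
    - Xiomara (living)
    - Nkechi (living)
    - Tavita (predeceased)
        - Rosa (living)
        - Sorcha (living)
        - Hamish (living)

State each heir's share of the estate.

Elio takes one-half of £432,000 = £216,000. The remaining £216,000 passes to the descendants.
The descendants' portion (£216,000) is divided at the children's generation into 4 shares of £54,000. Xiomara and Nkechi each take £54,000. The 2 shares of the deceased (Nikolai and Tavita) are combined into a pool of £108,000.
That pool (£108,000) is divided at the grandchildren's generation into 6 shares of £18,000. Ione, Eamon, Rosa, Sorcha, and Hamish each take £18,000. The remaining share for the deceased Vikram (£18,000) is carried to the next generation.
That pool (£18,000) passes entirely to Fenna, the sole taker at the great-grandchildren's generation.

Elio: £216,000; Ione: £18,000; Fenna: £18,000; Eamon: £18,000; Xiomara: £54,000; Nkechi: £54,000; Rosa: £18,000; Sorcha: £18,000; Hamish: £18,000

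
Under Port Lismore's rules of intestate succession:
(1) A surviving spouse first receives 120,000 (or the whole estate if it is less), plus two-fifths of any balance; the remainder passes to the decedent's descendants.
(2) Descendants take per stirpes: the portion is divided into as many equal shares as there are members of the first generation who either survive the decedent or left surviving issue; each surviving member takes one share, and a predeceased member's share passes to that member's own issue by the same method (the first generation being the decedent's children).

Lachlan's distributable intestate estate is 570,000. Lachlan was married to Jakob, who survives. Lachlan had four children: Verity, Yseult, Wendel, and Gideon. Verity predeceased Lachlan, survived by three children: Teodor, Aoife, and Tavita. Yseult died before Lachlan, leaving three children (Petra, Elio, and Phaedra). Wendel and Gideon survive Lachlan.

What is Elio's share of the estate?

Jakob first takes 120,000, leaving a balance of 450,000. Jakob then takes two-fifths of the balance (180,000), for a total of 300,000. The remaining 270,000 passes to the descendants.
The descendants' portion (270,000) is divided into 4 shares of 67,500: Wendel and Gideon each take 67,500; Verity's 67,500 share passes to Verity's issue; Yseult's 67,500 share passes to Yseult's issue.
Verity's share (67,500) is divided into 3 shares of 22,500: Teodor, Aoife, and Tavita each take 22,500.
Yseult's share (67,500) is divided into 3 shares of 22,500: Petra, Elio, and Phaedra each take 22,500.

Elio receives 22,500.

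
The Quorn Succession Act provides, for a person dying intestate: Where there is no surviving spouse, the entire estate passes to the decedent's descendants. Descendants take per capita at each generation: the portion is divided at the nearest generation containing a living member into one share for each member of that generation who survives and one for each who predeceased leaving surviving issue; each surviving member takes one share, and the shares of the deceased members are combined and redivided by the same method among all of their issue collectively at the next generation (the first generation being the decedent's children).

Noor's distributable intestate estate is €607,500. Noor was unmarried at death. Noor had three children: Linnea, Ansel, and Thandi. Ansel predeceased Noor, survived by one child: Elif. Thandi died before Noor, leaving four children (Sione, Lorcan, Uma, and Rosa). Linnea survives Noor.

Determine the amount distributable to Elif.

Elif receives €81,000.

The entire €607,500 passes to the descendants.
That amount (€607,500) is divided at the children's generation into 3 shares of €202,500. Linnea takes €202,500. The 2 shares of the deceased (Ansel and Thandi) are combined into a pool of €405,000.
That pool (€405,000) is divided at the grandchildren's generation equally among Elif, Sione, Lorcan, Uma, and Rosa: €81,000 each.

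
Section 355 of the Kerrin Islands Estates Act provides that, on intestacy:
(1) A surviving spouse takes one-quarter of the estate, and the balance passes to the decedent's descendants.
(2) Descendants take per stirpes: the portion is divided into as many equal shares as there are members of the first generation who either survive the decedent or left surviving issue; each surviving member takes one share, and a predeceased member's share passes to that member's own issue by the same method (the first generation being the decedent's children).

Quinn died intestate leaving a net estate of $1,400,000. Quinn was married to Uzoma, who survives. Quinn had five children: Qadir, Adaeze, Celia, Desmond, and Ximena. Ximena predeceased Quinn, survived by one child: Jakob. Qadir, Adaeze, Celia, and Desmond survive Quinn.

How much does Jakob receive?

Jakob receives $210,000.

Uzoma takes one-quarter of $1,400,000 = $350,000. The remaining $1,050,000 passes to the descendants.
The descendants' portion ($1,050,000) is divided into 5 shares of $210,000: Qadir, Adaeze, Celia, and Desmond each take $210,000; Ximena's $210,000 share passes to Ximena's issue.
Ximena's share ($210,000) passes entirely to Jakob.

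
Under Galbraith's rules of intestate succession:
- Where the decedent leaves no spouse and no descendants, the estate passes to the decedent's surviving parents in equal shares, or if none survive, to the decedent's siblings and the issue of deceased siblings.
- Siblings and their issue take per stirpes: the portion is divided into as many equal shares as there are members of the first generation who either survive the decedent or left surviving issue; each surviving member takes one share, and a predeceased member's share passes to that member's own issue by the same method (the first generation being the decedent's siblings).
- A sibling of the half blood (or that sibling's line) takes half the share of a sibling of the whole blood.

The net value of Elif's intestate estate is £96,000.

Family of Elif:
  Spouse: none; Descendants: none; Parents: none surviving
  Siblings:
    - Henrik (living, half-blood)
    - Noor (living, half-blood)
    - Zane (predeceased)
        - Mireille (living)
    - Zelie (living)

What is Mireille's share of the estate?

The entire £96,000 passes to the siblings and their issue.
Counting each half-blood sibling's line as half a unit, there are 3 units in £96,000, so one unit is £32,000. Whole-blood lines (Zane and Zelie) take £32,000 each; half-blood lines (Henrik and Noor) take £16,000 each.
Zane's share (£32,000) passes entirely to Mireille.

Mireille receives £32,000.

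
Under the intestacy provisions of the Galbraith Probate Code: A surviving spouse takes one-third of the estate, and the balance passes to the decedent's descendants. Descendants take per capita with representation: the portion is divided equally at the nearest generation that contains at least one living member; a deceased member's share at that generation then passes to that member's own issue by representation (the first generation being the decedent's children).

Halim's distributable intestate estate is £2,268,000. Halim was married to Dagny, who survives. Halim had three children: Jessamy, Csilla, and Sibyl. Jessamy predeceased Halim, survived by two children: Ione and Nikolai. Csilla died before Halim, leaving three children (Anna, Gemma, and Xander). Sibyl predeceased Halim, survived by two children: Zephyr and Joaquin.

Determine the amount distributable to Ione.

Ione receives £216,000.

Dagny takes one-third of £2,268,000 = £756,000. The remaining £1,512,000 passes to the descendants.
No child survives, so the initial division is made at the grandchildren's generation.
The descendants' portion (£1,512,000) is divided into 7 shares of £216,000: Ione, Nikolai, Anna, Gemma, Xander, Zephyr, and Joaquin each take £216,000.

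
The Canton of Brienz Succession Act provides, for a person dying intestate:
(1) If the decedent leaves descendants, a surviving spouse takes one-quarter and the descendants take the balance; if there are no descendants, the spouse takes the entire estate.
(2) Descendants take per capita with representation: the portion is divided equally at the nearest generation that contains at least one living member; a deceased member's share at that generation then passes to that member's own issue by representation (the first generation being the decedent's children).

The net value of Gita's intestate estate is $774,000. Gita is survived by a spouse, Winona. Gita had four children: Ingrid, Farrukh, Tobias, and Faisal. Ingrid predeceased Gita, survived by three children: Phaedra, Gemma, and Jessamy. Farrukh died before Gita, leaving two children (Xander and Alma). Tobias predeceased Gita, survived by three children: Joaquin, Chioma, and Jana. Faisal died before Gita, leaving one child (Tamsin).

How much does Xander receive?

Xander receives $64,500.

Winona takes one-quarter of $774,000 = $193,500. The remaining $580,500 passes to the descendants.
No child survives, so the initial division is made at the grandchildren's generation.
The descendants' portion ($580,500) is divided into 9 shares of $64,500: Phaedra, Gemma, Jessamy, Xander, Alma, Joaquin, Chioma, Jana, and Tamsin each take $64,500.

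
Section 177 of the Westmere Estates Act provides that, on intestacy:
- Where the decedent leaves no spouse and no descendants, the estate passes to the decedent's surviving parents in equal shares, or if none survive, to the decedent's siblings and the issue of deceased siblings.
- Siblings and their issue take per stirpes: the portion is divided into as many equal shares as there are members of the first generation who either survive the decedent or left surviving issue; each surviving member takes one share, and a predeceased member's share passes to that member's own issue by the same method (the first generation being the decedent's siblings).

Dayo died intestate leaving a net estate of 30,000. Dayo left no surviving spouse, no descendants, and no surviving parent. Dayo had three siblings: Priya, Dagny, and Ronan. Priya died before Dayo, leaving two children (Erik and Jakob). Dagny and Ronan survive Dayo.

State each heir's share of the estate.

The entire 30,000 passes to the siblings and their issue.
That amount (30,000) is divided into 3 shares of 10,000: Dagny and Ronan each take 10,000; Priya's 10,000 share passes to Priya's issue.
Priya's share (10,000) is divided into 2 shares of 5,000: Erik and Jakob each take 5,000.

Erik: 5,000; Jakob: 5,000; Dagny: 10,000; Ronan: 10,000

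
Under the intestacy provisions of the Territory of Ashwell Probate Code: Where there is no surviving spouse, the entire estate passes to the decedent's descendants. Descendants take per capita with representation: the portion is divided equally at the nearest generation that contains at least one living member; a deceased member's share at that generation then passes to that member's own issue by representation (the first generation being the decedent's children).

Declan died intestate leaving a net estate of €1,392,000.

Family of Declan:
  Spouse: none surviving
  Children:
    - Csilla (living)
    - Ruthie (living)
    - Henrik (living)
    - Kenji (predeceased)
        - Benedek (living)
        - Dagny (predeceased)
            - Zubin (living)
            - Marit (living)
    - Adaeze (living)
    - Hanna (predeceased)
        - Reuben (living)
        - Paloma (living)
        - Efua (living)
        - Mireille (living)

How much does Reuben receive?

The entire €1,392,000 passes to the descendants.
That amount (€1,392,000) is divided into 6 shares of €232,000: Csilla, Ruthie, Henrik, and Adaeze each take €232,000; Kenji's €232,000 share passes to Kenji's issue; Hanna's €232,000 share passes to Hanna's issue.
Kenji's share (€232,000) is divided into 2 shares of €116,000: Benedek takes €116,000; Dagny's €116,000 share passes to Dagny's issue.
Dagny's share (€116,000) is divided into 2 shares of €58,000: Zubin and Marit each take €58,000.
Hanna's share (€232,000) is divided into 4 shares of €58,000: Reuben, Paloma, Efua, and Mireille each take €58,000.

Reuben receives €58,000.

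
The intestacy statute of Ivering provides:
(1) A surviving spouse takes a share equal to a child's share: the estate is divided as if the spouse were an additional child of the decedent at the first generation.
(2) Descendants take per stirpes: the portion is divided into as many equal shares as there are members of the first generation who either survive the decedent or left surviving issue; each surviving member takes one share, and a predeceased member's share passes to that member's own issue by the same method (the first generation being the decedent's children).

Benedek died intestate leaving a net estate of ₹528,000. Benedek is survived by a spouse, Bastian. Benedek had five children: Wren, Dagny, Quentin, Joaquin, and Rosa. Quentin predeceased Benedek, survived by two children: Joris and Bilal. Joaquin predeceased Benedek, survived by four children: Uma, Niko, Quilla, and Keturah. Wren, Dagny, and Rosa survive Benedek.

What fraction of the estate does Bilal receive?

The spouse counts as an additional share at the children's level, so there are 6 primary shares of ₹88,000. Bastian takes one such share (₹88,000).
The children's combined portion (₹440,000) is divided into 5 shares of ₹88,000: Wren, Dagny, and Rosa each take ₹88,000; Quentin's ₹88,000 share passes to Quentin's issue; Joaquin's ₹88,000 share passes to Joaquin's issue.
Quentin's share (₹88,000) is divided into 2 shares of ₹44,000: Joris and Bilal each take ₹44,000.
Joaquin's share (₹88,000) is divided into 4 shares of ₹22,000: Uma, Niko, Quilla, and Keturah each take ₹22,000.

Bilal receives 1/12 of the estate.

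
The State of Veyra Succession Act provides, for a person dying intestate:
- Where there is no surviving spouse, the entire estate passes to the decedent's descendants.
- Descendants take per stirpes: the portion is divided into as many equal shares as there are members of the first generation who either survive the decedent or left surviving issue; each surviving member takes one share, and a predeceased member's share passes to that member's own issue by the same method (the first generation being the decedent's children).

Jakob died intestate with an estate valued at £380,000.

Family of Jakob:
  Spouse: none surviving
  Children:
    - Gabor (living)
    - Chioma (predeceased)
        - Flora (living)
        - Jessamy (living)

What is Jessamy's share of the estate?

The entire £380,000 passes to the descendants.
That amount (£380,000) is divided into 2 shares of £190,000: Gabor takes £190,000; Chioma's £190,000 share passes to Chioma's issue.
Chioma's share (£190,000) is divided into 2 shares of £95,000: Flora and Jessamy each take £95,000.

Jessamy receives £95,000.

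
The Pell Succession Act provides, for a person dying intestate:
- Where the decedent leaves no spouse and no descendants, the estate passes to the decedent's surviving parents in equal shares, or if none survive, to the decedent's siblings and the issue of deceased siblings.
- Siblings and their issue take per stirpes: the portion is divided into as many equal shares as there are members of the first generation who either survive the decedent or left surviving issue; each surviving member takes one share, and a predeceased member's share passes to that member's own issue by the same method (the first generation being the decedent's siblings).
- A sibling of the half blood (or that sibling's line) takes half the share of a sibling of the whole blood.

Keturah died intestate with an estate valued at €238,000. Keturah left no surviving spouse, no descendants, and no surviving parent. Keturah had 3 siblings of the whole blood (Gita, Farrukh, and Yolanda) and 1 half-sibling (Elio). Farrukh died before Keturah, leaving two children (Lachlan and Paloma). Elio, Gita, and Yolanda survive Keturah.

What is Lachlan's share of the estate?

The entire €238,000 passes to the siblings and their issue.
Counting each half-blood sibling's line as half a unit, there are 7/2 units in €238,000, so one unit is €68,000. Whole-blood lines (Gita, Farrukh, and Yolanda) take €68,000 each; half-blood lines (Elio) take €34,000 each.
Farrukh's share (€68,000) is divided into 2 shares of €34,000: Lachlan and Paloma each take €34,000.

Lachlan receives €34,000.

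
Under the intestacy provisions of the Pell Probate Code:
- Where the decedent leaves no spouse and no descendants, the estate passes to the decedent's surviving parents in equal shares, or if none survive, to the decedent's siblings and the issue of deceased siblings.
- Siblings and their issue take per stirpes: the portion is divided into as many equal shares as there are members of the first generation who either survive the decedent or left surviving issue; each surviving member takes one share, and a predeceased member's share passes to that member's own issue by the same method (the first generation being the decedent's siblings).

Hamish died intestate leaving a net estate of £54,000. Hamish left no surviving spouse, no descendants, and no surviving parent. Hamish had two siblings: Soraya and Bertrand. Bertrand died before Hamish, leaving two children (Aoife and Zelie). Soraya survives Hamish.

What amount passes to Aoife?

Aoife receives £13,500.

The entire £54,000 passes to the siblings and their issue.
That amount (£54,000) is divided into 2 shares of £27,000: Soraya takes £27,000; Bertrand's £27,000 share passes to Bertrand's issue.
Bertrand's share (£27,000) is divided into 2 shares of £13,500: Aoife and Zelie each take £13,500.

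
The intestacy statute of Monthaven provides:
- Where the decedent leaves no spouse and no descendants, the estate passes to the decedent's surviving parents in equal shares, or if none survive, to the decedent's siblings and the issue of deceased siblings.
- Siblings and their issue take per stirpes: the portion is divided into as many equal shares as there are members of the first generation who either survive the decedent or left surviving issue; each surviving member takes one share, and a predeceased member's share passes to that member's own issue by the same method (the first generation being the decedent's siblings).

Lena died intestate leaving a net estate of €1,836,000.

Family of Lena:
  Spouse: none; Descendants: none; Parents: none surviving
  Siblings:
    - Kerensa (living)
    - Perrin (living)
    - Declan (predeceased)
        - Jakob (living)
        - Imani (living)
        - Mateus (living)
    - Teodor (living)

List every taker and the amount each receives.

The entire €1,836,000 passes to the siblings and their issue.
That amount (€1,836,000) is divided into 4 shares of €459,000: Kerensa, Perrin, and Teodor each take €459,000; Declan's €459,000 share passes to Declan's issue.
Declan's share (€459,000) is divided into 3 shares of €153,000: Jakob, Imani, and Mateus each take €153,000.

Kerensa: €459,000; Perrin: €459,000; Jakob: €153,000; Imani: €153,000; Mateus: €153,000; Teodor: €459,000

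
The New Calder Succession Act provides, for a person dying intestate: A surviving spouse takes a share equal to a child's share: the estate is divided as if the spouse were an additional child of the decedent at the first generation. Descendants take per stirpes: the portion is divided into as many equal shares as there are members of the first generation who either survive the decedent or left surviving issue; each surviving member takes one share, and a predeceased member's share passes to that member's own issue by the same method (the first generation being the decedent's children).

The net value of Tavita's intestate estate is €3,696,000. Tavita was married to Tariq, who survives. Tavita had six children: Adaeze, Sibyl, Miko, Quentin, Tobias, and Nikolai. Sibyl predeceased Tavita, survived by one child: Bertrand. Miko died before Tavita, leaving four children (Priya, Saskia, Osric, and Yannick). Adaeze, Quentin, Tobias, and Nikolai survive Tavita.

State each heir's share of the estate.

Tariq: €528,000; Adaeze: €528,000; Bertrand: €528,000; Priya: €132,000; Saskia: €132,000; Osric: €132,000; Yannick: €132,000; Quentin: €528,000; Tobias: €528,000; Nikolai: €528,000

The spouse counts as an additional share at the children's level, so there are 7 primary shares of €528,000. Tariq takes one such share (€528,000).
The children's combined portion (€3,168,000) is divided into 6 shares of €528,000: Adaeze, Quentin, Tobias, and Nikolai each take €528,000; Sibyl's €528,000 share passes to Sibyl's issue; Miko's €528,000 share passes to Miko's issue.
Sibyl's share (€528,000) passes entirely to Bertrand.
Miko's share (€528,000) is divided into 4 shares of €132,000: Priya, Saskia, Osric, and Yannick each take €132,000.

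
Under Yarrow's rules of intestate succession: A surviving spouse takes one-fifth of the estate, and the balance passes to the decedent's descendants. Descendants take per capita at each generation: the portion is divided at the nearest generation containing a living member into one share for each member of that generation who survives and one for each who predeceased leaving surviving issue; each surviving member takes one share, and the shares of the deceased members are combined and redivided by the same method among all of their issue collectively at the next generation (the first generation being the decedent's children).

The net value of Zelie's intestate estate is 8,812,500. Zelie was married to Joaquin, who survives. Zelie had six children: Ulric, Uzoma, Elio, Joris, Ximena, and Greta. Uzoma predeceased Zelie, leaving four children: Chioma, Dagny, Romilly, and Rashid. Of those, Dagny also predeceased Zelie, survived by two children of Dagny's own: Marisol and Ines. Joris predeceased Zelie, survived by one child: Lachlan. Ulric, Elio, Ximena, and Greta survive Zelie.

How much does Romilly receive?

Romilly receives 470,000.

Joaquin takes one-fifth of 8,812,500 = 1,762,500. The remaining 7,050,000 passes to the descendants.
The descendants' portion (7,050,000) is divided at the children's generation into 6 shares of 1,175,000. Ulric, Elio, Ximena, and Greta each take 1,175,000. The 2 shares of the deceased (Uzoma and Joris) are combined into a pool of 2,350,000.
That pool (2,350,000) is divided at the grandchildren's generation into 5 shares of 470,000. Chioma, Romilly, Rashid, and Lachlan each take 470,000. The remaining share for the deceased Dagny (470,000) is carried to the next generation.
That pool (470,000) is divided at the great-grandchildren's generation equally among Marisol and Ines: 235,000 each.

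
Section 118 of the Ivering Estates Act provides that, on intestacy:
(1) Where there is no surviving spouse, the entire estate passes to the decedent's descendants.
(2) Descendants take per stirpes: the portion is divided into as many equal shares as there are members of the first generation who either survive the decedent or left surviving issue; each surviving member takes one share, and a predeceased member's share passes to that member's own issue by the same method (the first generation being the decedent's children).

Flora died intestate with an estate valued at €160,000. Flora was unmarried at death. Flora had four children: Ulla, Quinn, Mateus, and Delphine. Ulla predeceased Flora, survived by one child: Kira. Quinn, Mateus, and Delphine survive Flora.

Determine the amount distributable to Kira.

The entire €160,000 passes to the descendants.
That amount (€160,000) is divided into 4 shares of €40,000: Quinn, Mateus, and Delphine each take €40,000; Ulla's €40,000 share passes to Ulla's issue.
Ulla's share (€40,000) passes entirely to Kira.

Kira receives €40,000.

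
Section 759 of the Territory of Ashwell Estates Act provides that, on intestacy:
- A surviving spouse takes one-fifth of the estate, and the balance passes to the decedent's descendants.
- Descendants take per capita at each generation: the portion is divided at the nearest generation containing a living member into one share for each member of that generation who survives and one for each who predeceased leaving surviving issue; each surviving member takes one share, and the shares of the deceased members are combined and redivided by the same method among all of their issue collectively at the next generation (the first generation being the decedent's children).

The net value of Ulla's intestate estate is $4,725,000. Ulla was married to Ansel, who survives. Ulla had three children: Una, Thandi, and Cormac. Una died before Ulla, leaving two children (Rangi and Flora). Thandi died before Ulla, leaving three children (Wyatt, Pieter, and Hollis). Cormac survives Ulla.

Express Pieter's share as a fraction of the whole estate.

Pieter receives 8/75 of the estate.

Ansel takes one-fifth of $4,725,000 = $945,000. The remaining $3,780,000 passes to the descendants.
The descendants' portion ($3,780,000) is divided at the children's generation into 3 shares of $1,260,000. Cormac takes $1,260,000. The 2 shares of the deceased (Una and Thandi) are combined into a pool of $2,520,000.
That pool ($2,520,000) is divided at the grandchildren's generation equally among Rangi, Flora, Wyatt, Pieter, and Hollis: $504,000 each.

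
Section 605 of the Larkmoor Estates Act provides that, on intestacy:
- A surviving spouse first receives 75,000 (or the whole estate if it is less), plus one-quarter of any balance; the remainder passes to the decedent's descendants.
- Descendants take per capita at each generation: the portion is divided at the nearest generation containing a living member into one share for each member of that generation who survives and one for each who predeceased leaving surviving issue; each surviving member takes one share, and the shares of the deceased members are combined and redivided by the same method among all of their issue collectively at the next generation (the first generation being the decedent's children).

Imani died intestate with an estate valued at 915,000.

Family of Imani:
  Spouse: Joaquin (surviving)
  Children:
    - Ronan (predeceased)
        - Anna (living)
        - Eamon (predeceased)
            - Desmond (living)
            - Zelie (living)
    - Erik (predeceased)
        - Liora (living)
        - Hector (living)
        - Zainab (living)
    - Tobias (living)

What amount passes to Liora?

Liora receives 84,000.

Joaquin first takes 75,000, leaving a balance of 840,000. Joaquin then takes one-quarter of the balance (210,000), for a total of 285,000. The remaining 630,000 passes to the descendants.
The descendants' portion (630,000) is divided at the children's generation into 3 shares of 210,000. Tobias takes 210,000. The 2 shares of the deceased (Ronan and Erik) are combined into a pool of 420,000.
That pool (420,000) is divided at the grandchildren's generation into 5 shares of 84,000. Anna, Liora, Hector, and Zainab each take 84,000. The remaining share for the deceased Eamon (84,000) is carried to the next generation.
That pool (84,000) is divided at the great-grandchildren's generation equally among Desmond and Zelie: 42,000 each.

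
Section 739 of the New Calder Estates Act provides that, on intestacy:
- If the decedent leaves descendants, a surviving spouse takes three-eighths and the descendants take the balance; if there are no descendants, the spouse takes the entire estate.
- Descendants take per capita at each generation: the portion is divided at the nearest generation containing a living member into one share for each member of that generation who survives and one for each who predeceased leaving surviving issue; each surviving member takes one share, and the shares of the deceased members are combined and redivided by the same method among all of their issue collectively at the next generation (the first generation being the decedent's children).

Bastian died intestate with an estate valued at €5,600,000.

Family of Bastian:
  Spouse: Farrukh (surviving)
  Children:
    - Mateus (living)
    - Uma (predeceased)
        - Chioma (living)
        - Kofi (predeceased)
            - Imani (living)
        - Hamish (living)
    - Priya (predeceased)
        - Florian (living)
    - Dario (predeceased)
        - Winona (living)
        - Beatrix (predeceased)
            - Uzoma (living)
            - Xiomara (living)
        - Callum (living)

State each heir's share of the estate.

Farrukh: €2,100,000; Mateus: €875,000; Chioma: €375,000; Imani: €250,000; Hamish: €375,000; Florian: €375,000; Winona: €375,000; Uzoma: €250,000; Xiomara: €250,000; Callum: €375,000

Farrukh takes three-eighths of €5,600,000 = €2,100,000. The remaining €3,500,000 passes to the descendants.
The descendants' portion (€3,500,000) is divided at the children's generation into 4 shares of €875,000. Mateus takes €875,000. The 3 shares of the deceased (Uma, Priya, and Dario) are combined into a pool of €2,625,000.
That pool (€2,625,000) is divided at the grandchildren's generation into 7 shares of €375,000. Chioma, Hamish, Florian, Winona, and Callum each take €375,000. The 2 shares of the deceased (Kofi and Beatrix) are combined into a pool of €750,000.
That pool (€750,000) is divided at the great-grandchildren's generation equally among Imani, Uzoma, and Xiomara: €250,000 each.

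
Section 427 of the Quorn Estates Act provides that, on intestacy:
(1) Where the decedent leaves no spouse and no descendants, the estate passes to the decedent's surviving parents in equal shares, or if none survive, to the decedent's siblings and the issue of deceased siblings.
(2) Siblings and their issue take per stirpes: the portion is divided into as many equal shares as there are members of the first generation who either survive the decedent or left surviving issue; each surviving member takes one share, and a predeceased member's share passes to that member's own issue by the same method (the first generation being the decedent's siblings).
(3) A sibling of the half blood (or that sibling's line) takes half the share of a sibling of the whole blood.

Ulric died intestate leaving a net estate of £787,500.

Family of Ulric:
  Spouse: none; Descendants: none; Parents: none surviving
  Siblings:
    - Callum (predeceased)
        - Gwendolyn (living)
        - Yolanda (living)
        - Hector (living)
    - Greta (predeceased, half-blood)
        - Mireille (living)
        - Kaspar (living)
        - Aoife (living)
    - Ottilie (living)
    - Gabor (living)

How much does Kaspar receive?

Kaspar receives £37,500.

The entire £787,500 passes to the siblings and their issue.
Counting each half-blood sibling's line as half a unit, there are 7/2 units in £787,500, so one unit is £225,000. Whole-blood lines (Callum, Ottilie, and Gabor) take £225,000 each; half-blood lines (Greta) take £112,500 each.
Callum's share (£225,000) is divided into 3 shares of £75,000: Gwendolyn, Yolanda, and Hector each take £75,000.
Greta's share (£112,500) is divided into 3 shares of £37,500: Mireille, Kaspar, and Aoife each take £37,500.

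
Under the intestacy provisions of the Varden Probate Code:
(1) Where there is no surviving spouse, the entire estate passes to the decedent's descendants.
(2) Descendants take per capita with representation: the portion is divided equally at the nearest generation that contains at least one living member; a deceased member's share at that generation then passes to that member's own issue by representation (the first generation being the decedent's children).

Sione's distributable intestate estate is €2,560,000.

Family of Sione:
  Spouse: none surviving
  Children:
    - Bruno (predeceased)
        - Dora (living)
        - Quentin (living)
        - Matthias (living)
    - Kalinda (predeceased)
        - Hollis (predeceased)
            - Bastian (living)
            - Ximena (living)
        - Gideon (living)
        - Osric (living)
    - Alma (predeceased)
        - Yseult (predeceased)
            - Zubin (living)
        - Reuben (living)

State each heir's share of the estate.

Dora: €320,000; Quentin: €320,000; Matthias: €320,000; Bastian: €160,000; Ximena: €160,000; Gideon: €320,000; Osric: €320,000; Zubin: €320,000; Reuben: €320,000

The entire €2,560,000 passes to the descendants.
No child survives, so the initial division is made at the grandchildren's generation.
That amount (€2,560,000) is divided into 8 shares of €320,000: Dora, Quentin, Matthias, Gideon, Osric, and Reuben each take €320,000; Hollis's €320,000 share passes to Hollis's issue; Yseult's €320,000 share passes to Yseult's issue.
Hollis's share (€320,000) is divided into 2 shares of €160,000: Bastian and Ximena each take €160,000.
Yseult's share (€320,000) passes entirely to Zubin.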